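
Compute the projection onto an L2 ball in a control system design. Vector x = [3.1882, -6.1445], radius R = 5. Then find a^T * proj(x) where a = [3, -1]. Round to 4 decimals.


Step 1: Compute ||x|| (intermediates to 6 decimals).
||x|| = sqrt(3.1882^2 + (-6.1445)^2) = 6.922391
Step 2: Project.
Since ||x|| > R, scale = R/||x|| = 5/6.922391 = 0.722294, proj(x) = scale * x
proj(x) = [2.302818, -4.438135]
Step 3: Dot product.
a^T * proj(x) = 3*2.302818 - 1*(-4.438135) = 11.3466


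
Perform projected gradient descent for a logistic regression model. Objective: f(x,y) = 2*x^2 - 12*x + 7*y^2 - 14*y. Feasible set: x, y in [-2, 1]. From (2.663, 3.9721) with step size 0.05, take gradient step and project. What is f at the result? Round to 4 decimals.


Step 1: Compute gradient at (2.663, 3.9721).
grad_x = 2*2*2.663 - 12 = -1.348
grad_y = 2*7*3.9721 - 14 = 41.6094
Step 2: Gradient step.
x_raw = 2.663 - 0.05*-1.348 = 2.7304
y_raw = 3.9721 - 0.05*41.6094 = 1.8916
Step 3: Project onto [-2, 1].
x_proj = clip(2.7304) = 1.0
y_proj = clip(1.8916) = 1.0
Step 4: Evaluate f.
f(1.0, 1.0) = -17.0


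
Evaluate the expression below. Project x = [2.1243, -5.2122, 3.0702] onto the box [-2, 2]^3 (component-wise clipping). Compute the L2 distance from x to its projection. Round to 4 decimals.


Project each component onto [-2, 2].
clip(2.1243) = 2.0, clip(-5.2122) = -2.0, clip(3.0702) = 2.0
Projection = [2.0, -2.0, 2.0]
Squared diffs: [0.0155, 10.3182, 1.1453]
Distance = sqrt(11.479) = 3.3881


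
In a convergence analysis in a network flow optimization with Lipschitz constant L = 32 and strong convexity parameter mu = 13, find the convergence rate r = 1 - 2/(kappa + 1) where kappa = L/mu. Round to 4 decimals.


Step 1: Compute the condition number.
kappa = L/mu = 32/13 = 2.4615
Step 2: Compute the convergence rate.
r = 1 - 2/(kappa + 1) = 1 - 2*mu/(L + mu) = (L - mu)/(L + mu) = 19/45 = 0.4222


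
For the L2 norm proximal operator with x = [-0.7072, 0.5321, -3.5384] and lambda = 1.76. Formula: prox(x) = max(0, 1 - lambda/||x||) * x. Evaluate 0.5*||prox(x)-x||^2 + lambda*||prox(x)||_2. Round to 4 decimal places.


Step 1: Compute ||x||.
||x|| = 3.6474
Step 2: Compute scaling factor.
scale = max(0, 1 - 1.76/3.6474) = 0.5175
Step 3: prox(x) = [-0.366, 0.2753, -1.831]
||prox(x)|| = 1.8874
Step 4: Proximal objective.
0.5*||prox-x||^2 = 1.5488
lambda*||prox|| = 3.3218
Total = 4.8706


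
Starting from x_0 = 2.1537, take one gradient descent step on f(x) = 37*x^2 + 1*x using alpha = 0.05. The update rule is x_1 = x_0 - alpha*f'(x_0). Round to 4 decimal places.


We compute the gradient at x_0 and apply the update.
f'(x) = 74*x + 1
f'(2.1537) = 74*2.1537 + 1 = 160.3738
x_1 = 2.1537 - 0.05*160.3738 = -5.865


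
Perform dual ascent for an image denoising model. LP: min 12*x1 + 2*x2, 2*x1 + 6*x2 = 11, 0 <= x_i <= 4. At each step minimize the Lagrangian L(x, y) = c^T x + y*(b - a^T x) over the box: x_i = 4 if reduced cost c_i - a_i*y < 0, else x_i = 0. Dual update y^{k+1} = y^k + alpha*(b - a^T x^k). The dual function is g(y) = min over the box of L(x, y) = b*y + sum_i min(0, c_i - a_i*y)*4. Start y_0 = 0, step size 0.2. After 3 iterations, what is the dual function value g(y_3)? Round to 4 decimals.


Dual ascent for LP: min 12*x1 + 2*x2, 2*x1 + 6*x2 = 11, 0 <= x_i <= 4
Step 1: y^k = 0.0, reduced costs: (12.0, 2.0)
  x^k = (0.0, 0.0), subgradient = b - a^T x = 11.0
  y^{k+1} = 0.0 + 0.2*11.0 = 2.2
Step 2: y^k = 2.2, reduced costs: (7.6, -11.2)
  x^k = (0.0, 4.0), subgradient = b - a^T x = -13.0
  y^{k+1} = 2.2 + 0.2*-13.0 = -0.4
Step 3: y^k = -0.4, reduced costs: (12.8, 4.4)
  x^k = (0.0, 0.0), subgradient = b - a^T x = 11.0
  y^{k+1} = -0.4 + 0.2*11.0 = 1.8
Dual objective at y_3 = 1.8: reduced costs (8.4, -8.8), box minimizer x = (0.0, 4.0)
g(y_3) = b*y + (c1 - a1*y)*x1 + (c2 - a2*y)*x2 = 11*1.8 + 8.4*0.0 + (-8.8)*4.0 = 19.8 + 0.0 - 35.2 = -15.4


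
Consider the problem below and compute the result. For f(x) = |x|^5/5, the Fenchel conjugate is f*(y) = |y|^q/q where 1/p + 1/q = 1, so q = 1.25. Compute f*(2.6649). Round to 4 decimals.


The conjugate exponent q satisfies 1/p + 1/q = 1.
p = 5, so q = 5/(5 - 1) = 1.25
|y|^q = 2.6649^1.25 = 3.4049
f*(2.6649) = 3.4049 / 1.25 = 2.7239


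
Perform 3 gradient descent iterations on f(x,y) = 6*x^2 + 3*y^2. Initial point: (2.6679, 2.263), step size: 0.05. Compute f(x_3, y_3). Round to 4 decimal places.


Gradient descent on f(x,y) = 6*x^2 + 3*y^2.
Starting point: (2.6679, 2.263), alpha = 0.05
Step 1: grad_x = 2*6*2.6679 = 32.0148, grad_y = 2*3*2.263 = 13.578
  x_1 = 2.6679 - 0.05*32.0148 = 1.0672
  y_1 = 2.263 - 0.05*13.578 = 1.5841
Step 2: grad_x = 2*6*1.0672 = 12.8059, grad_y = 2*3*1.5841 = 9.5046
  x_2 = 1.0672 - 0.05*12.8059 = 0.4269
  y_2 = 1.5841 - 0.05*9.5046 = 1.1089
Step 3: grad_x = 2*6*0.4269 = 5.1224, grad_y = 2*3*1.1089 = 6.6532
  x_3 = 0.4269 - 0.05*5.1224 = 0.1707
  y_3 = 1.1089 - 0.05*6.6532 = 0.7762
f(0.1707, 0.7762) = 6*0.1707^2 + 3*0.7762^2 = 1.9824


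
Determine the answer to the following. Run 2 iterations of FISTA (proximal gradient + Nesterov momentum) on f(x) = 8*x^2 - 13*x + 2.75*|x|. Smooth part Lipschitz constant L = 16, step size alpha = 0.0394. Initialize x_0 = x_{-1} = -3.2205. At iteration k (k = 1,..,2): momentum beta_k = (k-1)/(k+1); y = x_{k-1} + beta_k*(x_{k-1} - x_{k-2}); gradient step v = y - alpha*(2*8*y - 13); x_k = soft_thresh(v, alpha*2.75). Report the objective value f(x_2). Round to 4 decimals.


FISTA on f(x) = 8*x^2 - 13*x + 2.75*|x|
L = 16, alpha = 0.0394
Iteration 1: beta = 0.0, y = -3.2205 + 0.0*(-3.2205 + 3.2205) = -3.2205
  grad(y) = -64.528, v = y - alpha*grad = -0.6781
  prox(v) = soft_thresh(-0.6781, 0.1084) = -0.5697
Iteration 2: beta = 0.3333, y = -0.5697 + 0.3333*(-0.5697 + 3.2205) = 0.3138
  grad(y) = -7.9786, v = y - alpha*grad = 0.6282
  prox(v) = soft_thresh(0.6282, 0.1084) = 0.5198
f(x_2) = 8*0.5198^2 - 13*0.5198 + 2.75*|0.5198| = -3.1665


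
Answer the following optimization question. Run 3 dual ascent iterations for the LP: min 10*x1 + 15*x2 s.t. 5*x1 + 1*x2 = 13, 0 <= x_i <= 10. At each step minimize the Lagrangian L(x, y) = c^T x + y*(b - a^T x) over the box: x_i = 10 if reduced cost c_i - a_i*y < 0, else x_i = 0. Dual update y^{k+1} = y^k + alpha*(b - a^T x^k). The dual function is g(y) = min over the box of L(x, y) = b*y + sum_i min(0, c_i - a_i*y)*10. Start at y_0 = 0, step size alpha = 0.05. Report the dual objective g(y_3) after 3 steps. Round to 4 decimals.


Dual ascent for LP: min 10*x1 + 15*x2, 5*x1 + 1*x2 = 13, 0 <= x_i <= 10
Step 1: y^k = 0.0, reduced costs: (10.0, 15.0)
  x^k = (0.0, 0.0), subgradient = b - a^T x = 13.0
  y^{k+1} = 0.0 + 0.05*13.0 = 0.65
Step 2: y^k = 0.65, reduced costs: (6.75, 14.35)
  x^k = (0.0, 0.0), subgradient = b - a^T x = 13.0
  y^{k+1} = 0.65 + 0.05*13.0 = 1.3
Step 3: y^k = 1.3, reduced costs: (3.5, 13.7)
  x^k = (0.0, 0.0), subgradient = b - a^T x = 13.0
  y^{k+1} = 1.3 + 0.05*13.0 = 1.95
Dual objective at y_3 = 1.95: reduced costs (0.25, 13.05), box minimizer x = (0.0, 0.0)
g(y_3) = b*y + (c1 - a1*y)*x1 + (c2 - a2*y)*x2 = 13*1.95 + 0.25*0.0 + 13.05*0.0 = 25.35 + 0.0 + 0.0 = 25.35


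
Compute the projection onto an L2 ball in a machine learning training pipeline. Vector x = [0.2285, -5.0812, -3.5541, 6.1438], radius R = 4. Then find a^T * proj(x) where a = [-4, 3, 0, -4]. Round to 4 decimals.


Step 1: Compute ||x|| (intermediates to 6 decimals).
||x|| = sqrt(0.2285^2 + (-5.0812)^2 + (-3.5541)^2 + 6.1438^2) = 8.732051
Step 2: Project.
Since ||x|| > R, scale = R/||x|| = 4/8.732051 = 0.458083, proj(x) = scale * x
proj(x) = [0.104672, -2.327611, -1.628073, 2.81437]
Step 3: Dot product.
a^T * proj(x) = -4*0.104672 + 3*(-2.327611) + 0*(-1.628073) - 4*2.81437 = -18.659


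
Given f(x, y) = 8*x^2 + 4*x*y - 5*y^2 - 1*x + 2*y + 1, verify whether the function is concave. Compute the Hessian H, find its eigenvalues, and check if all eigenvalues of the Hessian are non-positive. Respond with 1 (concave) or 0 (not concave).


The Hessian of f(x,y) = 8*x^2 + 4*x*y - 5*y^2 - 1*x + 2*y + 1 is:
H = [[16, 4], [4, -10]]
Trace = 16 - 10 = 6
Determinant = 16*-10 - (4)^2 = -176
Discriminant = (6)^2 - 4*-176 = 740.0
Eigenvalues: lambda_1 = -10.6015, lambda_2 = 16.6015
The function is not concave.

0


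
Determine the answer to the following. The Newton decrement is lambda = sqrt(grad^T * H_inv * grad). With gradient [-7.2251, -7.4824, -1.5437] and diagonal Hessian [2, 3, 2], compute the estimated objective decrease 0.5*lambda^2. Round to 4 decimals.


Step 1: H is diagonal, so H^(-1) * g = [-3.6126, -2.4941, -0.7719].
Step 2: g^T H^(-1) g = sum_i g_i^2 / H_ii
  = (-7.2251)^2/2 + (-7.4824)^2/3 + (-1.5437)^2/2
  = 26.101 + 18.6621 + 1.1915 = 45.9546
Step 3: Objective decrease = 0.5 * g^T H^(-1) g = 22.9773


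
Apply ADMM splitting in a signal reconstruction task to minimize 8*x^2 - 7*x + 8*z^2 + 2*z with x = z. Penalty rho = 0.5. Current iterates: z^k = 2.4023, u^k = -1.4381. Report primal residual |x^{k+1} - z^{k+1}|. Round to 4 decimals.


ADMM iteration with rho = 0.5, z^k = 2.4023, u^k = -1.4381
Step 1: x-update.
Minimize 8*x^2 - 7*x + (0.5/2)*(x - 2.4023 - 1.4381)^2
FOC: (2*8 + 0.5)*x = 7 + 0.5*(2.4023 + 1.4381)
x^{k+1} = 0.5406
Step 2: z-update.
Minimize 8*z^2 + 2*z + (0.5/2)*(0.5406 - z - 1.4381)^2
FOC: (2*8 + 0.5)*z = -2 + 0.5*(0.5406 - 1.4381)
z^{k+1} = -0.1484
Step 3: u-update.
u^{k+1} = -1.4381 + 0.5406 + 0.1484 = -0.7491
Step 4: Primal residual = |0.5406 + 0.1484| = 0.689


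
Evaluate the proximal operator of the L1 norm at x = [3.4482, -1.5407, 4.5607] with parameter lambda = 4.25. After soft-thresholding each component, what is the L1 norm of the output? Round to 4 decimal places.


Soft-thresholding with lambda = 4.25:
prox(3.4482) = sign(3.4482)*max(|3.4482| - 4.25, 0) = 0.0
prox(-1.5407) = sign(-1.5407)*max(|-1.5407| - 4.25, 0) = 0.0
prox(4.5607) = sign(4.5607)*max(|4.5607| - 4.25, 0) = 0.3107
prox(x) = [0.0, 0.0, 0.3107]
||prox(x)||_1 = 0.0 + 0.0 + 0.3107 = 0.3107


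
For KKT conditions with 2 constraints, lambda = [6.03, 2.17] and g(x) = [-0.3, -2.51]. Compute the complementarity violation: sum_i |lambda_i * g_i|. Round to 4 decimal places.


KKT complementary slackness check:
lambda_1 * g_1 = 6.03 * -0.3 = -1.809
lambda_2 * g_2 = 2.17 * -2.51 = -5.4467
Total violation = 1.809 + 5.4467 = 7.2557


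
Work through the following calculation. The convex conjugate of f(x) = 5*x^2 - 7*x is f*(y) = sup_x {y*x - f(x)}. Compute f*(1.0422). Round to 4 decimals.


f*(y) = sup_x {y*x - a*x^2 - b*x} = sup_x {(y-b)*x - a*x^2}
FOC: (y - b) - 2a*x = 0 => x* = (y - b)/(2a)
x* = (1.0422 + 7)/(2*5) = 0.8042
f*(1.0422) = (y-b)^2/(4a) = (1.0422 + 7)^2/(4*5)
= 64.677/20 = 3.2338


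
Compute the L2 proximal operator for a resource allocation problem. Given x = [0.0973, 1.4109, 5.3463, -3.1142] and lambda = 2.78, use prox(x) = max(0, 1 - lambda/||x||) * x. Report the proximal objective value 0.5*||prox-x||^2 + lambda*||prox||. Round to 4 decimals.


Step 1: Compute ||x||.
||x|| = 6.3468
Step 2: Compute scaling factor.
scale = max(0, 1 - 2.78/6.3468) = 0.562
Step 3: prox(x) = [0.0547, 0.7929, 3.0045, -1.7501]
||prox(x)|| = 3.5668
Step 4: Proximal objective.
0.5*||prox-x||^2 = 3.8642
lambda*||prox|| = 9.9157
Total = 13.7798


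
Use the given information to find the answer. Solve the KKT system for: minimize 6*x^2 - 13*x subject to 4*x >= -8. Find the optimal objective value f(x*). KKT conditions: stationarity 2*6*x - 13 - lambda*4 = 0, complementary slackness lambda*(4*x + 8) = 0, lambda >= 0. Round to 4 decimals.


Step 1: Try lambda = 0 (constraint inactive).
Stationarity: 2*6*x - 13 = 0
x* = 13/(2*6) = 13/12 = 1.0833 (rounded; the exact value 13/12 is used below)
Check constraint: 4*1.0833 = 4.3332 >= -8 -- satisfied.
Step 2: Compute optimal value.
f(x*) = 6*(13/12)^2 - 13*(13/12) = -7.0417


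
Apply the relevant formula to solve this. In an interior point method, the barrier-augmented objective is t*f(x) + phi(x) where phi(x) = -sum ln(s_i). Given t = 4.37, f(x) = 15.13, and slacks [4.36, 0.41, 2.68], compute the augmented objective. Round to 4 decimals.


Step 1: Compute log-barrier.
ln values: [1.4725, -0.8916, 0.9858]
phi = -(1.4725 - 0.8916 + 0.9858) = -1.5667
Step 2: Compute augmented objective.
t*f(x) = 4.37*15.13 = 66.1181
Total = 66.1181 - 1.5667 = 64.5514


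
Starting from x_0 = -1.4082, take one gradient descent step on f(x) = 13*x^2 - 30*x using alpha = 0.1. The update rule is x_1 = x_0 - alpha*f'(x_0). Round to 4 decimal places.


We compute the gradient at x_0 and apply the update.
f'(x) = 26*x - 30
f'(-1.4082) = 26*-1.4082 - 30 = -66.6132
x_1 = -1.4082 - 0.1*-66.6132 = 5.2531


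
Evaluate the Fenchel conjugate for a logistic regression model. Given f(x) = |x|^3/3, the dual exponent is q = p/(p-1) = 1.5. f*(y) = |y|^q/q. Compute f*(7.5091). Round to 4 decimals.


The conjugate exponent q satisfies 1/p + 1/q = 1.
p = 3, so q = 3/(3 - 1) = 1.5
|y|^q = 7.5091^1.5 = 20.577
f*(7.5091) = 20.577 / 1.5 = 13.718


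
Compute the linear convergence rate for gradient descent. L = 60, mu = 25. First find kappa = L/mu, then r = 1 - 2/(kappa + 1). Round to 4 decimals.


Step 1: Compute the condition number.
kappa = L/mu = 60/25 = 2.4
Step 2: Compute the convergence rate.
r = 1 - 2/(kappa + 1) = 1 - 2*mu/(L + mu) = (L - mu)/(L + mu) = 35/85 = 0.4118


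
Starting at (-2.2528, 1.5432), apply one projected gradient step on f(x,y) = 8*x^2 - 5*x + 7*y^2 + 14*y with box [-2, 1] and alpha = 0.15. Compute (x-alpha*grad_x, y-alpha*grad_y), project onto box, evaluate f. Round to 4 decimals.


Step 1: Compute gradient at (-2.2528, 1.5432).
grad_x = 2*8*-2.2528 - 5 = -41.0448
grad_y = 2*7*1.5432 + 14 = 35.6048
Step 2: Gradient step.
x_raw = -2.2528 - 0.15*-41.0448 = 3.9039
y_raw = 1.5432 - 0.15*35.6048 = -3.7975
Step 3: Project onto [-2, 1].
x_proj = clip(3.9039) = 1.0
y_proj = clip(-3.7975) = -2.0
Step 4: Evaluate f.
f(1.0, -2.0) = 3.0


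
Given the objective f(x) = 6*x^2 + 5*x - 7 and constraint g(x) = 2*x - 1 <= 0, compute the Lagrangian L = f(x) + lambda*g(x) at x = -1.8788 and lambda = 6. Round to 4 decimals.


Step 1: Evaluate f(x).
f(-1.8788) = 6*(-1.8788)^2 + 5*(-1.8788) - 7 = 4.7853
Step 2: Evaluate g(x).
g(-1.8788) = 2*-1.8788 - 1 = -4.7576
Step 3: Compute Lagrangian.
L = 4.7853 + 6*-4.7576 = -23.7603


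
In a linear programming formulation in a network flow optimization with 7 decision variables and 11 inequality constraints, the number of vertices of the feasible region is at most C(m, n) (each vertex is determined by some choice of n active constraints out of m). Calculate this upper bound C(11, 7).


Each vertex corresponds to some choice of n active constraints out of m, so the number of vertices is at most C(m, n) = m! / (n!(m-n)!).
m = 11, n = 7
Numerator: 11 * 10 * 9 * 8 * 7 * 6 * 5
Denominator: 7! = 5040
C(11, 7) = 330


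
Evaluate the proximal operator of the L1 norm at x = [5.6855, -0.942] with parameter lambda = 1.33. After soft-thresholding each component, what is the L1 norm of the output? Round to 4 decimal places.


Soft-thresholding with lambda = 1.33:
prox(5.6855) = sign(5.6855)*max(|5.6855| - 1.33, 0) = 4.3555
prox(-0.942) = sign(-0.942)*max(|-0.942| - 1.33, 0) = 0.0
prox(x) = [4.3555, 0.0]
||prox(x)||_1 = 4.3555 + 0.0 = 4.3555


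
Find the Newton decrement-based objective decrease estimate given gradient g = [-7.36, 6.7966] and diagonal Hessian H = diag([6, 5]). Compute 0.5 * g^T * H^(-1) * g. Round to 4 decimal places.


Step 1: H is diagonal, so H^(-1) * g = [-1.2267, 1.3593].
Step 2: g^T H^(-1) g = sum_i g_i^2 / H_ii
  = (-7.36)^2/6 + (6.7966)^2/5
  = 9.0283 + 9.2388 = 18.267
Step 3: Objective decrease = 0.5 * g^T H^(-1) g = 9.1335


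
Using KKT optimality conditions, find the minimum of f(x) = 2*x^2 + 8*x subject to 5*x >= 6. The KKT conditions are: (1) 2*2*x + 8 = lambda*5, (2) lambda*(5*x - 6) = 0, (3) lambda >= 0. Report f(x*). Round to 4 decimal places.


Step 1: Try lambda = 0 (constraint inactive).
x_unc = -8/(2*2) = -2.0
Check: 5*-2.0 = -10.0 < 6 -- violated!
Step 2: Constraint must be active: 5*x = 6
x* = 6/5 = 1.2
lambda = (2*2*1.2 + 8)/5 = 2.56
Step 3: Compute optimal value.
f(x*) = 2*1.2^2 + 8*1.2 = 12.48


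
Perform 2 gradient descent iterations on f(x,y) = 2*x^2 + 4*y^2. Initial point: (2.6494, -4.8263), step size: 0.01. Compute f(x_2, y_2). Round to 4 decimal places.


Gradient descent on f(x,y) = 2*x^2 + 4*y^2.
Starting point: (2.6494, -4.8263), alpha = 0.01
Step 1: grad_x = 2*2*2.6494 = 10.5976, grad_y = 2*4*-4.8263 = -38.6104
  x_1 = 2.6494 - 0.01*10.5976 = 2.5434
  y_1 = -4.8263 - 0.01*-38.6104 = -4.4402
Step 2: grad_x = 2*2*2.5434 = 10.1737, grad_y = 2*4*-4.4402 = -35.5216
  x_2 = 2.5434 - 0.01*10.1737 = 2.4417
  y_2 = -4.4402 - 0.01*-35.5216 = -4.085
f(2.4417, -4.085) = 2*2.4417^2 + 4*(-4.085)^2 = 78.6719


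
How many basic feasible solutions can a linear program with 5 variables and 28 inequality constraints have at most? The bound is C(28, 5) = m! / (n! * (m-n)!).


Each vertex corresponds to some choice of n active constraints out of m, so the number of vertices is at most C(m, n) = m! / (n!(m-n)!).
m = 28, n = 5
Numerator: 28 * 27 * 26 * 25 * 24
Denominator: 5! = 120
C(28, 5) = 98280


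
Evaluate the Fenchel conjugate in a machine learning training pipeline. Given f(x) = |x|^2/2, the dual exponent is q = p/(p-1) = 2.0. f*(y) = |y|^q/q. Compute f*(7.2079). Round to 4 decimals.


The conjugate exponent q satisfies 1/p + 1/q = 1.
p = 2, so q = 2/(2 - 1) = 2.0
|y|^q = 7.2079^2.0 = 51.9538
f*(7.2079) = 51.9538 / 2.0 = 25.9769


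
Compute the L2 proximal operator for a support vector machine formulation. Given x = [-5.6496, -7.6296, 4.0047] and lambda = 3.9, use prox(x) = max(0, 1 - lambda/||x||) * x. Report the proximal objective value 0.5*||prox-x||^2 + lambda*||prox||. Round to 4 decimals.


Step 1: Compute ||x||.
||x|| = 10.3037
Step 2: Compute scaling factor.
scale = max(0, 1 - 3.9/10.3037) = 0.6215
Step 3: prox(x) = [-3.5112, -4.7418, 2.4889]
||prox(x)|| = 6.4037
Step 4: Proximal objective.
0.5*||prox-x||^2 = 7.605
lambda*||prox|| = 24.9744
Total = 32.5795


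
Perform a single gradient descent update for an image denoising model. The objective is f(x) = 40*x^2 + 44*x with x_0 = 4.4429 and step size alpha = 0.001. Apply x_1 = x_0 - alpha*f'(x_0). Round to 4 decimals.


We compute the gradient at x_0 and apply the update.
f'(x) = 80*x + 44
f'(4.4429) = 80*4.4429 + 44 = 399.432
x_1 = 4.4429 - 0.001*399.432 = 4.0435


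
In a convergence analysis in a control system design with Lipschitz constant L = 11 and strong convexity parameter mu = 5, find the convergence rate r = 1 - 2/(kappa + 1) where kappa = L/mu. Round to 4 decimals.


Step 1: Compute the condition number.
kappa = L/mu = 11/5 = 2.2
Step 2: Compute the convergence rate.
r = 1 - 2/(kappa + 1) = 1 - 2*mu/(L + mu) = (L - mu)/(L + mu) = 6/16 = 0.375


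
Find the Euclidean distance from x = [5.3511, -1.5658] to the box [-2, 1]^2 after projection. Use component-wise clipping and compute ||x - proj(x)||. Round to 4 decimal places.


Project each component onto [-2, 1].
clip(5.3511) = 1.0, clip(-1.5658) = -1.5658
Projection = [1.0, -1.5658]
Squared diffs: [18.9321, 0.0]
Distance = sqrt(18.9321) = 4.3511


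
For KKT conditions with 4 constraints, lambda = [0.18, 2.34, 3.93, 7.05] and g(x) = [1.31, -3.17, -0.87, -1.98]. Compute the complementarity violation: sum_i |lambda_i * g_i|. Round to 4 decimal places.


KKT complementary slackness check:
lambda_1 * g_1 = 0.18 * 1.31 = 0.2358
lambda_2 * g_2 = 2.34 * -3.17 = -7.4178
lambda_3 * g_3 = 3.93 * -0.87 = -3.4191
lambda_4 * g_4 = 7.05 * -1.98 = -13.959
Total violation = 0.2358 + 7.4178 + 3.4191 + 13.959 = 25.0317


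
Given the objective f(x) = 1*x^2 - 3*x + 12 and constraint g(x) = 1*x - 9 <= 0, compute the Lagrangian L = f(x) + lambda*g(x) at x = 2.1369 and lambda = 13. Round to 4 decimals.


Step 1: Evaluate f(x).
f(2.1369) = 1*2.1369^2 - 3*2.1369 + 12 = 10.1556
Step 2: Evaluate g(x).
g(2.1369) = 1*2.1369 - 9 = -6.8631
Step 3: Compute Lagrangian.
L = 10.1556 + 13*-6.8631 = -79.0647


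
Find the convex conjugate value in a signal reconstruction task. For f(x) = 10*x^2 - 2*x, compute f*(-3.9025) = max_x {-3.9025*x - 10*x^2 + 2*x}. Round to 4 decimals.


f*(y) = sup_x {y*x - a*x^2 - b*x} = sup_x {(y-b)*x - a*x^2}
FOC: (y - b) - 2a*x = 0 => x* = (y - b)/(2a)
x* = (-3.9025 + 2)/(2*10) = -0.0951
f*(-3.9025) = (y-b)^2/(4a) = (-3.9025 + 2)^2/(4*10)
= 3.6195/40 = 0.0905


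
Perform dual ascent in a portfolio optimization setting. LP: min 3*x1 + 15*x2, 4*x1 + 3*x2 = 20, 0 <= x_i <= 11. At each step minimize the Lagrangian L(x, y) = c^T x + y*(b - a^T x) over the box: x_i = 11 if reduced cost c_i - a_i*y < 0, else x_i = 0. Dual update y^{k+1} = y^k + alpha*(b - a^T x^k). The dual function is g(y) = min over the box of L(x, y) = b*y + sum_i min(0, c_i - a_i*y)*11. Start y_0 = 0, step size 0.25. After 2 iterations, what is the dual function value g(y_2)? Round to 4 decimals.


Dual ascent for LP: min 3*x1 + 15*x2, 4*x1 + 3*x2 = 20, 0 <= x_i <= 11
Step 1: y^k = 0.0, reduced costs: (3.0, 15.0)
  x^k = (0.0, 0.0), subgradient = b - a^T x = 20.0
  y^{k+1} = 0.0 + 0.25*20.0 = 5.0
Step 2: y^k = 5.0, reduced costs: (-17.0, 0.0)
  x^k = (11.0, 0.0), subgradient = b - a^T x = -24.0
  y^{k+1} = 5.0 + 0.25*-24.0 = -1.0
Dual objective at y_2 = -1.0: reduced costs (7.0, 18.0), box minimizer x = (0.0, 0.0)
g(y_2) = b*y + (c1 - a1*y)*x1 + (c2 - a2*y)*x2 = 20*(-1.0) + 7.0*0.0 + 18.0*0.0 = -20.0 + 0.0 + 0.0 = -20.0


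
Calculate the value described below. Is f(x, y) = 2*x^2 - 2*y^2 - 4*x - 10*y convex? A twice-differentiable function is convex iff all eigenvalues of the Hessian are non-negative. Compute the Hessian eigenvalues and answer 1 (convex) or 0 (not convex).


The Hessian of f(x,y) = 2*x^2 - 2*y^2 - 4*x - 10*y is:
H = [[4, 0], [0, -4]]
Trace = 4 - 4 = 0
Determinant = 4*-4 - (0)^2 = -16
Discriminant = (0)^2 - 4*-16 = 64.0
Eigenvalues: lambda_1 = -4.0, lambda_2 = 4.0
The function is not convex.

0


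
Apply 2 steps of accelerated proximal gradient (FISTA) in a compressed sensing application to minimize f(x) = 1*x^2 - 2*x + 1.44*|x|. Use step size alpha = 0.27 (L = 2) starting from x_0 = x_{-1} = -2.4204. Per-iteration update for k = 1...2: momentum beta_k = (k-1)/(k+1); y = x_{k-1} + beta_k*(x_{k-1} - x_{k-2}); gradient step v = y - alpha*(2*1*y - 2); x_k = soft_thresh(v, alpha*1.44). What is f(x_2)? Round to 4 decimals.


FISTA on f(x) = 1*x^2 - 2*x + 1.44*|x|
L = 2, alpha = 0.27
Iteration 1: beta = 0.0, y = -2.4204 + 0.0*(-2.4204 + 2.4204) = -2.4204
  grad(y) = -6.8408, v = y - alpha*grad = -0.5734
  prox(v) = soft_thresh(-0.5734, 0.3888) = -0.1846
Iteration 2: beta = 0.3333, y = -0.1846 + 0.3333*(-0.1846 + 2.4204) = 0.5607
  grad(y) = -0.8786, v = y - alpha*grad = 0.7979
  prox(v) = soft_thresh(0.7979, 0.3888) = 0.4091
f(x_2) = 1*0.4091^2 - 2*0.4091 + 1.44*|0.4091| = -0.0617


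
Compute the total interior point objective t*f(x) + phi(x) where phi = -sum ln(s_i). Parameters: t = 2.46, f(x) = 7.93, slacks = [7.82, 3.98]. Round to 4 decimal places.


Step 1: Compute log-barrier.
ln values: [2.0567, 1.3813]
phi = -(2.0567 + 1.3813) = -3.438
Step 2: Compute augmented objective.
t*f(x) = 2.46*7.93 = 19.5078
Total = 19.5078 - 3.438 = 16.0698


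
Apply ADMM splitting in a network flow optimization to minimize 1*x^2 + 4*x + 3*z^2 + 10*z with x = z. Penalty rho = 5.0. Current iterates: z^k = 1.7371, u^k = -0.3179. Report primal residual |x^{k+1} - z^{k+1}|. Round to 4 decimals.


ADMM iteration with rho = 5.0, z^k = 1.7371, u^k = -0.3179
Step 1: x-update.
Minimize 1*x^2 + 4*x + (5.0/2)*(x - 1.7371 - 0.3179)^2
FOC: (2*1 + 5.0)*x = -4 + 5.0*(1.7371 + 0.3179)
x^{k+1} = 0.8964
Step 2: z-update.
Minimize 3*z^2 + 10*z + (5.0/2)*(0.8964 - z - 0.3179)^2
FOC: (2*3 + 5.0)*z = -10 + 5.0*(0.8964 - 0.3179)
z^{k+1} = -0.6461
Step 3: u-update.
u^{k+1} = -0.3179 + 0.8964 + 0.6461 = 1.2247
Step 4: Primal residual = |0.8964 + 0.6461| = 1.5426


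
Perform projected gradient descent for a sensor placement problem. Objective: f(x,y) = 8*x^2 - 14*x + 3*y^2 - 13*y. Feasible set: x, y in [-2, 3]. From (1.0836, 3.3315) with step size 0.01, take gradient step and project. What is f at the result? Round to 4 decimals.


Step 1: Compute gradient at (1.0836, 3.3315).
grad_x = 2*8*1.0836 - 14 = 3.3376
grad_y = 2*3*3.3315 - 13 = 6.989
Step 2: Gradient step.
x_raw = 1.0836 - 0.01*3.3376 = 1.0502
y_raw = 3.3315 - 0.01*6.989 = 3.2616
Step 3: Project onto [-2, 3].
x_proj = clip(1.0502) = 1.0502
y_proj = clip(3.2616) = 3.0
Step 4: Evaluate f.
f(1.0502, 3.0) = -17.8794


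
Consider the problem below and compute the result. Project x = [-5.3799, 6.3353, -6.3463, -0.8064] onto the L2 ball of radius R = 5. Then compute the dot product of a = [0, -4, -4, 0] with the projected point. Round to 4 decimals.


Step 1: Compute ||x|| (intermediates to 6 decimals).
||x|| = sqrt((-5.3799)^2 + 6.3353^2 + (-6.3463)^2 + (-0.8064)^2) = 10.488334
Step 2: Project.
Since ||x|| > R, scale = R/||x|| = 5/10.488334 = 0.47672, proj(x) = scale * x
proj(x) = [-2.564706, 3.020164, -3.025408, -0.384427]
Step 3: Dot product.
a^T * proj(x) = 0*(-2.564706) - 4*3.020164 - 4*(-3.025408) + 0*(-0.384427) = 0.021


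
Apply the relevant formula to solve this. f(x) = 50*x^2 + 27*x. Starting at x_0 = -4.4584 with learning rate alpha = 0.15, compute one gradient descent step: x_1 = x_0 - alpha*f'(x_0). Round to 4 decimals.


We compute the gradient at x_0 and apply the update.
f'(x) = 100*x + 27
f'(-4.4584) = 100*-4.4584 + 27 = -418.84
x_1 = -4.4584 - 0.15*-418.84 = 58.3676


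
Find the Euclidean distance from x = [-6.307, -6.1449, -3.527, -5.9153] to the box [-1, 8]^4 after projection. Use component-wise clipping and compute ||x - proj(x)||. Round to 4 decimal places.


Project each component onto [-1, 8].
clip(-6.307) = -1.0, clip(-6.1449) = -1.0, clip(-3.527) = -1.0, clip(-5.9153) = -1.0
Projection = [-1.0, -1.0, -1.0, -1.0]
Squared diffs: [28.1642, 26.47, 6.3857, 24.1602]
Distance = sqrt(85.1801) = 9.2293


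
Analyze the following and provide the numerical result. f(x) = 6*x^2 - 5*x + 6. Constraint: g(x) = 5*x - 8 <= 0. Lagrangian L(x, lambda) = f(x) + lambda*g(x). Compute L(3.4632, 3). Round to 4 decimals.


Step 1: Evaluate f(x).
f(3.4632) = 6*3.4632^2 - 5*3.4632 + 6 = 60.6465
Step 2: Evaluate g(x).
g(3.4632) = 5*3.4632 - 8 = 9.316
Step 3: Compute Lagrangian.
L = 60.6465 + 3*9.316 = 88.5945


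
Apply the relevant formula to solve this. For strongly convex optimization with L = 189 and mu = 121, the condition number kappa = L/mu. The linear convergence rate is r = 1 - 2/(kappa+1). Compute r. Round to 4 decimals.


Step 1: Compute the condition number.
kappa = L/mu = 189/121 = 1.562
Step 2: Compute the convergence rate.
r = 1 - 2/(kappa + 1) = 1 - 2*mu/(L + mu) = (L - mu)/(L + mu) = 68/310 = 0.2194


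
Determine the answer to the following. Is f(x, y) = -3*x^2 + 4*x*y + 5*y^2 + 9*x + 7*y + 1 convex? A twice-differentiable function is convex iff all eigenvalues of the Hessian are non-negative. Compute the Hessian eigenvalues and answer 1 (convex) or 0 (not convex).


The Hessian of f(x,y) = -3*x^2 + 4*x*y + 5*y^2 + 9*x + 7*y + 1 is:
H = [[-6, 4], [4, 10]]
Trace = -6 + 10 = 4
Determinant = -6*10 - (4)^2 = -76
Discriminant = (4)^2 - 4*-76 = 320.0
Eigenvalues: lambda_1 = -6.9443, lambda_2 = 10.9443
The function is not convex.

0


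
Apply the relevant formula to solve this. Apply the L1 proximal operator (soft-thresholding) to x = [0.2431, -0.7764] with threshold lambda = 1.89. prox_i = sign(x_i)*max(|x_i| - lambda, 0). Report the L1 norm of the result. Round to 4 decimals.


Soft-thresholding with lambda = 1.89:
prox(0.2431) = sign(0.2431)*max(|0.2431| - 1.89, 0) = 0.0
prox(-0.7764) = sign(-0.7764)*max(|-0.7764| - 1.89, 0) = 0.0
prox(x) = [0.0, 0.0]
||prox(x)||_1 = 0.0 + 0.0 = 0.0


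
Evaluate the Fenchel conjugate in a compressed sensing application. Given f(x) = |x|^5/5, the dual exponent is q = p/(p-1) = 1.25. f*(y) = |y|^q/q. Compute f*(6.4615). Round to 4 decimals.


The conjugate exponent q satisfies 1/p + 1/q = 1.
p = 5, so q = 5/(5 - 1) = 1.25
|y|^q = 6.4615^1.25 = 10.3019
f*(6.4615) = 10.3019 / 1.25 = 8.2415


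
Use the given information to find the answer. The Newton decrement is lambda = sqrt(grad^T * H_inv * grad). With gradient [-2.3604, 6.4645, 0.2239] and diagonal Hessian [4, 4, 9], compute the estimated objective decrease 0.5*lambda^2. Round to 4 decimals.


Step 1: H is diagonal, so H^(-1) * g = [-0.5901, 1.6161, 0.0249].
Step 2: g^T H^(-1) g = sum_i g_i^2 / H_ii
  = (-2.3604)^2/4 + (6.4645)^2/4 + (0.2239)^2/9
  = 1.3929 + 10.4474 + 0.0056 = 11.8459
Step 3: Objective decrease = 0.5 * g^T H^(-1) g = 5.9229


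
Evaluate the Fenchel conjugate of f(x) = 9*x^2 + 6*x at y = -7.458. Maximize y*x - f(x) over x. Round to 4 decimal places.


f*(y) = sup_x {y*x - a*x^2 - b*x} = sup_x {(y-b)*x - a*x^2}
FOC: (y - b) - 2a*x = 0 => x* = (y - b)/(2a)
x* = (-7.458 - 6)/(2*9) = -0.7477
f*(-7.458) = (y-b)^2/(4a) = (-7.458 - 6)^2/(4*9)
= 181.1178/36 = 5.031


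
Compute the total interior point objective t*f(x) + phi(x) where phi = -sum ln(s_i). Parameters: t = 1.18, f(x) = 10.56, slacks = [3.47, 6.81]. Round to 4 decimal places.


Step 1: Compute log-barrier.
ln values: [1.2442, 1.9184]
phi = -(1.2442 + 1.9184) = -3.1625
Step 2: Compute augmented objective.
t*f(x) = 1.18*10.56 = 12.4608
Total = 12.4608 - 3.1625 = 9.2983


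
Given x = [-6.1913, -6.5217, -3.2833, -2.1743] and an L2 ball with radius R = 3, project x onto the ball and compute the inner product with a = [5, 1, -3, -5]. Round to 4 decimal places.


Step 1: Compute ||x|| (intermediates to 6 decimals).
||x|| = sqrt((-6.1913)^2 + (-6.5217)^2 + (-3.2833)^2 + (-2.1743)^2) = 9.816945
Step 2: Project.
Since ||x|| > R, scale = R/||x|| = 3/9.816945 = 0.305594, proj(x) = scale * x
proj(x) = [-1.892024, -1.992992, -1.003357, -0.664453]
Step 3: Dot product.
a^T * proj(x) = 5*(-1.892024) + 1*(-1.992992) - 3*(-1.003357) - 5*(-0.664453) = -5.1208


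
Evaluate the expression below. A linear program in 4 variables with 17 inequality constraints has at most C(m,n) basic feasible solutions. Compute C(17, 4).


Each vertex corresponds to some choice of n active constraints out of m, so the number of vertices is at most C(m, n) = m! / (n!(m-n)!).
m = 17, n = 4
Numerator: 17 * 16 * 15 * 14
Denominator: 4! = 24
C(17, 4) = 2380


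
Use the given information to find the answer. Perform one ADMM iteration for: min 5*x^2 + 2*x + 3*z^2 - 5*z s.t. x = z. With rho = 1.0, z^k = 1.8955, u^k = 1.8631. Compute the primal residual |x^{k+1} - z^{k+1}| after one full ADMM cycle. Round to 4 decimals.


ADMM iteration with rho = 1.0, z^k = 1.8955, u^k = 1.8631
Step 1: x-update.
Minimize 5*x^2 + 2*x + (1.0/2)*(x - 1.8955 + 1.8631)^2
FOC: (2*5 + 1.0)*x = -2 + 1.0*(1.8955 - 1.8631)
x^{k+1} = -0.1789
Step 2: z-update.
Minimize 3*z^2 - 5*z + (1.0/2)*(-0.1789 - z + 1.8631)^2
FOC: (2*3 + 1.0)*z = 5 + 1.0*(-0.1789 + 1.8631)
z^{k+1} = 0.9549
Step 3: u-update.
u^{k+1} = 1.8631 - 0.1789 - 0.9549 = 0.7293
Step 4: Primal residual = |-0.1789 - 0.9549| = 1.1338


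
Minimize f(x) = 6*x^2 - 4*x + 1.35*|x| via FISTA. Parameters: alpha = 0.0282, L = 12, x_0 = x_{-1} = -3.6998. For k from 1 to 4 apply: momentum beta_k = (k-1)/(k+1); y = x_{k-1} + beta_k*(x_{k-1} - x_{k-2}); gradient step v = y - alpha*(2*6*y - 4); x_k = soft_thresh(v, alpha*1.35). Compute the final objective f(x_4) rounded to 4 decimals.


FISTA on f(x) = 6*x^2 - 4*x + 1.35*|x|
L = 12, alpha = 0.0282
Iteration 1: beta = 0.0, y = -3.6998 + 0.0*(-3.6998 + 3.6998) = -3.6998
  grad(y) = -48.3976, v = y - alpha*grad = -2.335
  prox(v) = soft_thresh(-2.335, 0.0381) = -2.2969
Iteration 2: beta = 0.3333, y = -2.2969 + 0.3333*(-2.2969 + 3.6998) = -1.8293
  grad(y) = -25.9515, v = y - alpha*grad = -1.0975
  prox(v) = soft_thresh(-1.0975, 0.0381) = -1.0594
Iteration 3: beta = 0.5, y = -1.0594 + 0.5*(-1.0594 + 2.2969) = -0.4406
  grad(y) = -9.2875, v = y - alpha*grad = -0.1787
  prox(v) = soft_thresh(-0.1787, 0.0381) = -0.1406
Iteration 4: beta = 0.6, y = -0.1406 + 0.6*(-0.1406 + 1.0594) = 0.4106
  grad(y) = 0.9272, v = y - alpha*grad = 0.3845
  prox(v) = soft_thresh(0.3845, 0.0381) = 0.3464
f(x_4) = 6*0.3464^2 - 4*0.3464 + 1.35*|0.3464| = -0.198


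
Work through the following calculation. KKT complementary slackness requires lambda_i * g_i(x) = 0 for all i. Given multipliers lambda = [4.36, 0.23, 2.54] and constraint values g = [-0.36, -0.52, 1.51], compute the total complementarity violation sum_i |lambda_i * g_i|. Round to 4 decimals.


KKT complementary slackness check:
lambda_1 * g_1 = 4.36 * -0.36 = -1.5696
lambda_2 * g_2 = 0.23 * -0.52 = -0.1196
lambda_3 * g_3 = 2.54 * 1.51 = 3.8354
Total violation = 1.5696 + 0.1196 + 3.8354 = 5.5246


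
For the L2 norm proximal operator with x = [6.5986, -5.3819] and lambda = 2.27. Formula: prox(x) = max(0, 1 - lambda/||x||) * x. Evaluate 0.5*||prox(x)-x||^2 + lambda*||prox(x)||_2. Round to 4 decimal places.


Step 1: Compute ||x||.
||x|| = 8.5151
Step 2: Compute scaling factor.
scale = max(0, 1 - 2.27/8.5151) = 0.7334
Step 3: prox(x) = [4.8395, -3.9472]
||prox(x)|| = 6.2451
Step 4: Proximal objective.
0.5*||prox-x||^2 = 2.5765
lambda*||prox|| = 14.1764
Total = 16.7528


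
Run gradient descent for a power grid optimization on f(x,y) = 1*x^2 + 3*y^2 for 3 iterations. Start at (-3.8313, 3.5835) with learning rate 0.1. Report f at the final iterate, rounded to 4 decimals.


Gradient descent on f(x,y) = 1*x^2 + 3*y^2.
Starting point: (-3.8313, 3.5835), alpha = 0.1
Step 1: grad_x = 2*1*-3.8313 = -7.6626, grad_y = 2*3*3.5835 = 21.501
  x_1 = -3.8313 - 0.1*-7.6626 = -3.065
  y_1 = 3.5835 - 0.1*21.501 = 1.4334
Step 2: grad_x = 2*1*-3.065 = -6.1301, grad_y = 2*3*1.4334 = 8.6004
  x_2 = -3.065 - 0.1*-6.1301 = -2.452
  y_2 = 1.4334 - 0.1*8.6004 = 0.5734
Step 3: grad_x = 2*1*-2.452 = -4.9041, grad_y = 2*3*0.5734 = 3.4402
  x_3 = -2.452 - 0.1*-4.9041 = -1.9616
  y_3 = 0.5734 - 0.1*3.4402 = 0.2293
f(-1.9616, 0.2293) = 1*(-1.9616)^2 + 3*0.2293^2 = 4.0058


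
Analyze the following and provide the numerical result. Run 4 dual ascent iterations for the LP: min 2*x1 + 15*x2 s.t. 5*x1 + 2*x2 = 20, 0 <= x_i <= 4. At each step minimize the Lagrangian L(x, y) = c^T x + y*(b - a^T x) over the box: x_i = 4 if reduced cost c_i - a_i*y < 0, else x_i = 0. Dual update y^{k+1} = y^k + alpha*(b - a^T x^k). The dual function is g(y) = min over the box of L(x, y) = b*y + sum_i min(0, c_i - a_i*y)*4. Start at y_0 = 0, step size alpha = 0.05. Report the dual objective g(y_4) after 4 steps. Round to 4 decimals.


Dual ascent for LP: min 2*x1 + 15*x2, 5*x1 + 2*x2 = 20, 0 <= x_i <= 4
Step 1: y^k = 0.0, reduced costs: (2.0, 15.0)
  x^k = (0.0, 0.0), subgradient = b - a^T x = 20.0
  y^{k+1} = 0.0 + 0.05*20.0 = 1.0
Step 2: y^k = 1.0, reduced costs: (-3.0, 13.0)
  x^k = (4.0, 0.0), subgradient = b - a^T x = 0.0
  y^{k+1} = 1.0 + 0.05*0.0 = 1.0
Step 3: y^k = 1.0, reduced costs: (-3.0, 13.0)
  x^k = (4.0, 0.0), subgradient = b - a^T x = 0.0
  y^{k+1} = 1.0 + 0.05*0.0 = 1.0
Step 4: y^k = 1.0, reduced costs: (-3.0, 13.0)
  x^k = (4.0, 0.0), subgradient = b - a^T x = 0.0
  y^{k+1} = 1.0 + 0.05*0.0 = 1.0
Dual objective at y_4 = 1.0: reduced costs (-3.0, 13.0), box minimizer x = (4.0, 0.0)
g(y_4) = b*y + (c1 - a1*y)*x1 + (c2 - a2*y)*x2 = 20*1.0 + (-3.0)*4.0 + 13.0*0.0 = 20.0 - 12.0 + 0.0 = 8.0


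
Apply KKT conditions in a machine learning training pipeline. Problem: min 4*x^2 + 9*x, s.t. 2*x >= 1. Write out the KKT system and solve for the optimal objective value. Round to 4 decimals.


Step 1: Try lambda = 0 (constraint inactive).
x_unc = -9/(2*4) = -1.125
Check: 2*-1.125 = -2.25 < 1 -- violated!
Step 2: Constraint must be active: 2*x = 1
x* = 1/2 = 0.5
lambda = (2*4*0.5 + 9)/2 = 6.5
Step 3: Compute optimal value.
f(x*) = 4*0.5^2 + 9*0.5 = 5.5


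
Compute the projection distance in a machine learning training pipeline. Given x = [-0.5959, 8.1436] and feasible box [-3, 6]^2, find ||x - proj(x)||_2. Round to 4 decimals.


Project each component onto [-3, 6].
clip(-0.5959) = -0.5959, clip(8.1436) = 6.0
Projection = [-0.5959, 6.0]
Squared diffs: [0.0, 4.595]
Distance = sqrt(4.595) = 2.1436


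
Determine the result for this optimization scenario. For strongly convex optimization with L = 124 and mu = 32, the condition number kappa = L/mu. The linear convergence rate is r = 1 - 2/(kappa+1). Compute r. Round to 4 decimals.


Step 1: Compute the condition number.
kappa = L/mu = 124/32 = 3.875
Step 2: Compute the convergence rate.
r = 1 - 2/(kappa + 1) = 1 - 2*mu/(L + mu) = (L - mu)/(L + mu) = 92/156 = 0.5897


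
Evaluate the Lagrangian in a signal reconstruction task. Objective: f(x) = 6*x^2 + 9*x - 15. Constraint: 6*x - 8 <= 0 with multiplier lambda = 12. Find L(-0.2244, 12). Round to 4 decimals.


Step 1: Evaluate f(x).
f(-0.2244) = 6*(-0.2244)^2 + 9*(-0.2244) - 15 = -16.7175
Step 2: Evaluate g(x).
g(-0.2244) = 6*-0.2244 - 8 = -9.3464
Step 3: Compute Lagrangian.
L = -16.7175 + 12*-9.3464 = -128.8743


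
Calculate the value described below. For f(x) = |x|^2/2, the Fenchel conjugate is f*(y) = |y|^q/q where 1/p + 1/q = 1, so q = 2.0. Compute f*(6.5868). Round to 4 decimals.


The conjugate exponent q satisfies 1/p + 1/q = 1.
p = 2, so q = 2/(2 - 1) = 2.0
|y|^q = 6.5868^2.0 = 43.3859
f*(6.5868) = 43.3859 / 2.0 = 21.693


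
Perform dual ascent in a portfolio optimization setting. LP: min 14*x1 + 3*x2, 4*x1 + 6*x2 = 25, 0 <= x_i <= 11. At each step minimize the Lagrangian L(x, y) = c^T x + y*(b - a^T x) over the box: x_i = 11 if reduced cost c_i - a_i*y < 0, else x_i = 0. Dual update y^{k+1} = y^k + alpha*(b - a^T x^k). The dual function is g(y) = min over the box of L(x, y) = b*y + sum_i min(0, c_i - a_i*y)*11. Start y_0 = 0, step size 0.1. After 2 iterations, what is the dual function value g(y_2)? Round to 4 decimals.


Dual ascent for LP: min 14*x1 + 3*x2, 4*x1 + 6*x2 = 25, 0 <= x_i <= 11
Step 1: y^k = 0.0, reduced costs: (14.0, 3.0)
  x^k = (0.0, 0.0), subgradient = b - a^T x = 25.0
  y^{k+1} = 0.0 + 0.1*25.0 = 2.5
Step 2: y^k = 2.5, reduced costs: (4.0, -12.0)
  x^k = (0.0, 11.0), subgradient = b - a^T x = -41.0
  y^{k+1} = 2.5 + 0.1*-41.0 = -1.6
Dual objective at y_2 = -1.6: reduced costs (20.4, 12.6), box minimizer x = (0.0, 0.0)
g(y_2) = b*y + (c1 - a1*y)*x1 + (c2 - a2*y)*x2 = 25*(-1.6) + 20.4*0.0 + 12.6*0.0 = -40.0 + 0.0 + 0.0 = -40.0


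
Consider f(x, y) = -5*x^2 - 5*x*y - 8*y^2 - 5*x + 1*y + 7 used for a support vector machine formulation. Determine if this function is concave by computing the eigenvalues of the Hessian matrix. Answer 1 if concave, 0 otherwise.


The Hessian of f(x,y) = -5*x^2 - 5*x*y - 8*y^2 - 5*x + 1*y + 7 is:
H = [[-10, -5], [-5, -16]]
Trace = -10 - 16 = -26
Determinant = -10*-16 - (-5)^2 = 135
Discriminant = (-26)^2 - 4*135 = 136.0
Eigenvalues: lambda_1 = -18.831, lambda_2 = -7.169
The function is concave.

1


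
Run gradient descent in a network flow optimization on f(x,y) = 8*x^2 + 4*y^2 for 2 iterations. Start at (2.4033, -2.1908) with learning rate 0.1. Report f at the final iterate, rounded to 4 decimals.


Gradient descent on f(x,y) = 8*x^2 + 4*y^2.
Starting point: (2.4033, -2.1908), alpha = 0.1
Step 1: grad_x = 2*8*2.4033 = 38.4528, grad_y = 2*4*-2.1908 = -17.5264
  x_1 = 2.4033 - 0.1*38.4528 = -1.442
  y_1 = -2.1908 - 0.1*-17.5264 = -0.4382
Step 2: grad_x = 2*8*-1.442 = -23.0717, grad_y = 2*4*-0.4382 = -3.5053
  x_2 = -1.442 - 0.1*-23.0717 = 0.8652
  y_2 = -0.4382 - 0.1*-3.5053 = -0.0876
f(0.8652, -0.0876) = 8*0.8652^2 + 4*(-0.0876)^2 = 6.0191


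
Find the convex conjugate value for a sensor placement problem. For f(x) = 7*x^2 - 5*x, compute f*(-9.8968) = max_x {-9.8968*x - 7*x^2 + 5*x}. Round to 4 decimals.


f*(y) = sup_x {y*x - a*x^2 - b*x} = sup_x {(y-b)*x - a*x^2}
FOC: (y - b) - 2a*x = 0 => x* = (y - b)/(2a)
x* = (-9.8968 + 5)/(2*7) = -0.3498
f*(-9.8968) = (y-b)^2/(4a) = (-9.8968 + 5)^2/(4*7)
= 23.9787/28 = 0.8564


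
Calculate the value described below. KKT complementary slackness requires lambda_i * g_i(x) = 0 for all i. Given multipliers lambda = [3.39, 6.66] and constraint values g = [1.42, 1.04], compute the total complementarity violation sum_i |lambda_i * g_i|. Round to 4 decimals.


KKT complementary slackness check:
lambda_1 * g_1 = 3.39 * 1.42 = 4.8138
lambda_2 * g_2 = 6.66 * 1.04 = 6.9264
Total violation = 4.8138 + 6.9264 = 11.7402
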